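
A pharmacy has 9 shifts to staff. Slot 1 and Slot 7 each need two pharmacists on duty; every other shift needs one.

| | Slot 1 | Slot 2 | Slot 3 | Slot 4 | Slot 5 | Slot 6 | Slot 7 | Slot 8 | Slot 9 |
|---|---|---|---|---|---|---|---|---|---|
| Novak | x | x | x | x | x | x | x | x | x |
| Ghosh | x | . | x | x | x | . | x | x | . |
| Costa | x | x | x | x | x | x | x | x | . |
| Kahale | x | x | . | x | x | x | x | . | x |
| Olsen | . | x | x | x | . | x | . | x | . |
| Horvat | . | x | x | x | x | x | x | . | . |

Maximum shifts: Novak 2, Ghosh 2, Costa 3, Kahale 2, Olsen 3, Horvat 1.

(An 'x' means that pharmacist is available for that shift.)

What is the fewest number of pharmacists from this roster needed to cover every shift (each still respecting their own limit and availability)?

5

11 slots to fill and no one can take more than 3, so at least ⌈11/3⌉ = 4 pharmacists are needed.
Any 4 pharmacists together have capacity at most 3+3+2+2 = 10 < 11 slots, so 4 can never suffice.
Novak, Ghosh, Costa, Kahale, and Olsen alone can cover everything: Slot 1→Costa+Kahale, Slot 2→Novak, Slot 3→Ghosh, Slot 4→Olsen, Slot 5→Ghosh, Slot 6→Costa, Slot 7→Costa+Kahale, Slot 8→Olsen, Slot 9→Novak.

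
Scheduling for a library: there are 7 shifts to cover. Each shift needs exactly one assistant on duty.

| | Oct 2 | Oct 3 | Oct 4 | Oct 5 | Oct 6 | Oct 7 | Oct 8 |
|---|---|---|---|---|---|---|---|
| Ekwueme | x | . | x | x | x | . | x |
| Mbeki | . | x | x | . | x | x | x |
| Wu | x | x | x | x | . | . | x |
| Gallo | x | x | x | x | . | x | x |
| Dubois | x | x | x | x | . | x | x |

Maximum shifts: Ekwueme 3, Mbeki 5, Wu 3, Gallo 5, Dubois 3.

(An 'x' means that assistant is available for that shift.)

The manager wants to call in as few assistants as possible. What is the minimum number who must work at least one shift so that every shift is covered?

2

7 slots to fill and no one can take more than 5, so at least ⌈7/5⌉ = 2 assistants are needed.
Ekwueme and Mbeki alone can cover everything: Oct 2→Ekwueme, Oct 3→Mbeki, Oct 4→Ekwueme, Oct 5→Ekwueme, Oct 6→Mbeki, Oct 7→Mbeki, Oct 8→Mbeki.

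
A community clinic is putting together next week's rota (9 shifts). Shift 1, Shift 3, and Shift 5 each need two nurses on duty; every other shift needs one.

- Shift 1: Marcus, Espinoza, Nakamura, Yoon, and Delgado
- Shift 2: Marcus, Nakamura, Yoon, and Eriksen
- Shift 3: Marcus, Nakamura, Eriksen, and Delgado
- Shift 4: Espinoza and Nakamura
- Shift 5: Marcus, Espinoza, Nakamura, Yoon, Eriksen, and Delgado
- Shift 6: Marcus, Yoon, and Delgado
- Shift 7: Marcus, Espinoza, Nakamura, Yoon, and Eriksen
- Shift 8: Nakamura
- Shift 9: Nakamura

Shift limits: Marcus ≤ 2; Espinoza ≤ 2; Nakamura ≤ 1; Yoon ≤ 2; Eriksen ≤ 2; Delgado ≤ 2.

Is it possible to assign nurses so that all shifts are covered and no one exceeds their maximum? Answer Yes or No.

No

Shifts {Shift 8, Shift 9} need 2 worker-slots in total, but the nurses available for any of those shifts (Nakamura) can supply at most 1 among them. So no valid schedule exists.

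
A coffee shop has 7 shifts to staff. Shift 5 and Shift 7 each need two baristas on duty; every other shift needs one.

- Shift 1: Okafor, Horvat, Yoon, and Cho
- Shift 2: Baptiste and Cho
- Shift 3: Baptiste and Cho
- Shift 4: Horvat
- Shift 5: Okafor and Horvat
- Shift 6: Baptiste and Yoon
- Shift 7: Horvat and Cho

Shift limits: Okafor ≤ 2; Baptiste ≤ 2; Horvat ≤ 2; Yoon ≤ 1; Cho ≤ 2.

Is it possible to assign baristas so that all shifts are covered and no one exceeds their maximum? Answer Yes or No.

Total capacity is 9 and 9 slots are needed, so capacity alone doesn't rule it out.
Shifts {Shift 4, Shift 5, Shift 7} need 5 worker-slots in total, but the baristas available for any of those shifts (Okafor, Horvat, and Cho) can supply at most 4 among them. So no valid schedule exists.

No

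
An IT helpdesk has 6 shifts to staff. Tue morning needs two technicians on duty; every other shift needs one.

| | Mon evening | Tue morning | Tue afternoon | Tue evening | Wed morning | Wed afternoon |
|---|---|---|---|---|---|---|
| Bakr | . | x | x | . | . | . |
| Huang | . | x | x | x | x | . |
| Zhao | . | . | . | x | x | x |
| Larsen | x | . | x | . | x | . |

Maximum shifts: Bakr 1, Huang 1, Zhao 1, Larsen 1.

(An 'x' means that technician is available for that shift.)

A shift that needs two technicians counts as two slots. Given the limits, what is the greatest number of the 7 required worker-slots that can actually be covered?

4

Total capacity across all technicians is 1+1+1+1 = 4, and 7 slots are needed, so at most 4 can be filled.
An assignment achieving 4: Mon evening→Larsen, Tue morning→Bakr+Huang, Wed afternoon→Zhao.
Loads: Bakr 1/1, Huang 1/1, Zhao 1/1, Larsen 1/1.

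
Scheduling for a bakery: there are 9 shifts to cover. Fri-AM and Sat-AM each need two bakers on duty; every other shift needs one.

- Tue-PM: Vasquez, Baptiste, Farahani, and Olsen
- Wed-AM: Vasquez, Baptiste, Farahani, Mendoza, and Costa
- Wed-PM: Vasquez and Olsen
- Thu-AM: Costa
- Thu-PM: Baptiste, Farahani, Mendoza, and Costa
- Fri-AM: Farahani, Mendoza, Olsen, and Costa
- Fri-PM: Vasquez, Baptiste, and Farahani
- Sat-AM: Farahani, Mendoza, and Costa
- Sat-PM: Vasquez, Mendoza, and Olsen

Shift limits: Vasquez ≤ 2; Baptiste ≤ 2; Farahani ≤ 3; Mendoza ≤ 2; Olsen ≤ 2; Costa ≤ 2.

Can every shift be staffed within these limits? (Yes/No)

Yes

Thu-AM can only be covered by Costa, so that assignment is forced.
One valid schedule: Tue-PM→Baptiste, Wed-AM→Farahani, Wed-PM→Vasquez, Thu-AM→Costa, Thu-PM→Baptiste, Fri-AM→Farahani+Olsen, Fri-PM→Vasquez, Sat-AM→Farahani+Mendoza, Sat-PM→Mendoza.
Loads: Vasquez 2/2, Baptiste 2/2, Farahani 3/3, Mendoza 2/2, Olsen 1/2, Costa 1/2 — all within limits.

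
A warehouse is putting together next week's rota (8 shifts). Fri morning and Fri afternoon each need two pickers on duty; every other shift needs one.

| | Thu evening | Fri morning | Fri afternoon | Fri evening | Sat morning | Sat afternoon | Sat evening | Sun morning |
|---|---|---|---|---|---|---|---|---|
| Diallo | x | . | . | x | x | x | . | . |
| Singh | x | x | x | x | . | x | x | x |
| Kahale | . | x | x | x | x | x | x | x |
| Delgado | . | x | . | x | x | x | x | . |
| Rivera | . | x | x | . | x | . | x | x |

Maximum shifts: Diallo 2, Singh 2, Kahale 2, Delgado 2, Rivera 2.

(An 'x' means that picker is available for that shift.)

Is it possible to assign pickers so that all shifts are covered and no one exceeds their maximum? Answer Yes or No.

Yes

One valid schedule: Thu evening→Diallo, Fri morning→Delgado+Rivera, Fri afternoon→Singh+Kahale, Fri evening→Diallo, Sat morning→Kahale, Sat afternoon→Delgado, Sat evening→Rivera, Sun morning→Singh.
Loads: Diallo 2/2, Singh 2/2, Kahale 2/2, Delgado 2/2, Rivera 2/2 — all within limits.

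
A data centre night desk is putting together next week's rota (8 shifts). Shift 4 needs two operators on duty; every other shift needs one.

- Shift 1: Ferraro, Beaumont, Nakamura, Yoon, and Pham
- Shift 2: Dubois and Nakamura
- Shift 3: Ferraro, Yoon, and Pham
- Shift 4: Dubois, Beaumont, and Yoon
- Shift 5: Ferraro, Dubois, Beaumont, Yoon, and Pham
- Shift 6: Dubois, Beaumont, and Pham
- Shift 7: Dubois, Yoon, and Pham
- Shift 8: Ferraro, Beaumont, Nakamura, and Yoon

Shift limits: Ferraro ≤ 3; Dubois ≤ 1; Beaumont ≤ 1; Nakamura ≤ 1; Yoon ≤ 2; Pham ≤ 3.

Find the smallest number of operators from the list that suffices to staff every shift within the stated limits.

9 slots to fill and no one can take more than 3, so at least ⌈9/3⌉ = 3 operators are needed.
No set of 4 operators can cover every shift (each such set leaves at least one shift with no one available or exceeds a cap).
Ferraro, Dubois, Beaumont, Nakamura, and Pham alone can cover everything: Shift 1→Ferraro, Shift 2→Nakamura, Shift 3→Ferraro, Shift 4→Dubois+Beaumont, Shift 5→Pham, Shift 6→Pham, Shift 7→Pham, Shift 8→Ferraro.

5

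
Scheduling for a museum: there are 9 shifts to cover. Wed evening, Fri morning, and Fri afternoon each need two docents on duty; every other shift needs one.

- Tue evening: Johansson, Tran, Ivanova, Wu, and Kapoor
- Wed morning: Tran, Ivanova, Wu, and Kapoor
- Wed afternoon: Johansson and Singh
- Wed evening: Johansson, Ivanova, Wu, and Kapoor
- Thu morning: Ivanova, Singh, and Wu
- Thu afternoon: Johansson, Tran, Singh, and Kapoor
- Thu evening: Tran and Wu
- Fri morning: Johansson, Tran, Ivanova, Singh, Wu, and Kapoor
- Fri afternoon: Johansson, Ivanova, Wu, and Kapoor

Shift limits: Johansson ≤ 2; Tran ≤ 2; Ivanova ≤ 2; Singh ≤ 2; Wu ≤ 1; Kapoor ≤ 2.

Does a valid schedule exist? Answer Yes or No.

No

Total capacity is 2+2+2+2+1+2 = 11 but 12 worker-slots are needed — infeasible.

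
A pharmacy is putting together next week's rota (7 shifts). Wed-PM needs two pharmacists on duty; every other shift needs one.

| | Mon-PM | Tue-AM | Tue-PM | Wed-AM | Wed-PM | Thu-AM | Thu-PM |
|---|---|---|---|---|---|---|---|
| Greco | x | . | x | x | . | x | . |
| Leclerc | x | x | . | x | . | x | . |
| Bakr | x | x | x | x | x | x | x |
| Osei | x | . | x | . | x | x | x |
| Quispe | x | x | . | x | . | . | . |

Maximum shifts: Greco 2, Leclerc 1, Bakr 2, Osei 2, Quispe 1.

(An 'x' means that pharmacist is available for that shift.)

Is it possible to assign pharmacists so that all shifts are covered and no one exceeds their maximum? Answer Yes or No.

Yes

Wed-PM can only be covered by Bakr and Osei, so that assignment is forced.
One valid schedule: Mon-PM→Quispe, Tue-AM→Leclerc, Tue-PM→Greco, Wed-AM→Greco, Wed-PM→Bakr+Osei, Thu-AM→Osei, Thu-PM→Bakr.
Loads: Greco 2/2, Leclerc 1/1, Bakr 2/2, Osei 2/2, Quispe 1/1 — all within limits.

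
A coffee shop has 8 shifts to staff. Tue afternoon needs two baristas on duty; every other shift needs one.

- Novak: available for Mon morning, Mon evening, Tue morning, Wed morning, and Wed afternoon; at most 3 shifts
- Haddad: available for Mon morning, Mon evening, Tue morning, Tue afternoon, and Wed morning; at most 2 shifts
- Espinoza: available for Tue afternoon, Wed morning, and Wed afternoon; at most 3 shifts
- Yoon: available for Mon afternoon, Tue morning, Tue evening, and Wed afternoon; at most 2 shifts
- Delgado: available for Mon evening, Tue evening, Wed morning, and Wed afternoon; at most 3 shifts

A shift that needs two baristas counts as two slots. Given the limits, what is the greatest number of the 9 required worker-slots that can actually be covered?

Total capacity across all baristas is 3+2+3+2+3 = 13, and 9 slots are needed, so at most 9 can be filled.
An assignment achieving 9: Mon morning→Novak, Mon afternoon→Yoon, Mon evening→Novak, Tue morning→Novak, Tue afternoon→Haddad+Espinoza, Tue evening→Yoon, Wed morning→Haddad, Wed afternoon→Espinoza.
Loads: Novak 3/3, Haddad 2/2, Espinoza 2/3, Yoon 2/2, Delgado 0/3.

9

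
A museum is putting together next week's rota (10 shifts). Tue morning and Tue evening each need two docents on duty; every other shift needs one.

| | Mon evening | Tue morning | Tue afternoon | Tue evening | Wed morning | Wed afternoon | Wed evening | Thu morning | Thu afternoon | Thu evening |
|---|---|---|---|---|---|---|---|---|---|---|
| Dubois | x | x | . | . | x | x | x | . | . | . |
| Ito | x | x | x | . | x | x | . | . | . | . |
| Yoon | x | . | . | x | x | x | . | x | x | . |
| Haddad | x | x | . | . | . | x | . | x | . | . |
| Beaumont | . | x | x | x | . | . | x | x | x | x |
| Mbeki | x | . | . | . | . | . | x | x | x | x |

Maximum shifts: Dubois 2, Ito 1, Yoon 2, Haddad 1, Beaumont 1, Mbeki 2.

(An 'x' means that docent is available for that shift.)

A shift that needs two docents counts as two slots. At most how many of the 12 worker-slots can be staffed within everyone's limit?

9

Total capacity across all docents is 2+1+2+1+1+2 = 9, and 12 slots are needed, so at most 9 can be filled.
An assignment achieving 9: Tue morning→Haddad, Tue afternoon→Ito, Tue evening→Yoon+Beaumont, Wed morning→Dubois, Wed evening→Dubois, Thu morning→Mbeki, Thu afternoon→Yoon, Thu evening→Mbeki.
Loads: Dubois 2/2, Ito 1/1, Yoon 2/2, Haddad 1/1, Beaumont 1/1, Mbeki 2/2.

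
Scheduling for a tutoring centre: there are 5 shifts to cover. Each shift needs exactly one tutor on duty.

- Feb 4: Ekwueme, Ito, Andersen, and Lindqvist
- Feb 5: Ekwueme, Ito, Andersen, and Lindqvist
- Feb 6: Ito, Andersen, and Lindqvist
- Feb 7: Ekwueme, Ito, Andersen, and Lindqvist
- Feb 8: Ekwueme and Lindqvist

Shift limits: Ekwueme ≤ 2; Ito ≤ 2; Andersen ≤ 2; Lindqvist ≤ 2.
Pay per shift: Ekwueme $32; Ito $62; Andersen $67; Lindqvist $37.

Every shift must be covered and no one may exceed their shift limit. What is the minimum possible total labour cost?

$200

Picking the cheapest available tutor for each shift independently would cost $165, but that ignores the shift limits.
An optimal schedule: Feb 4→Ekwueme, Feb 5→Lindqvist, Feb 6→Lindqvist, Feb 7→Ito, Feb 8→Ekwueme.
Total: 32 + 37 + 37 + 62 + 32 = $200.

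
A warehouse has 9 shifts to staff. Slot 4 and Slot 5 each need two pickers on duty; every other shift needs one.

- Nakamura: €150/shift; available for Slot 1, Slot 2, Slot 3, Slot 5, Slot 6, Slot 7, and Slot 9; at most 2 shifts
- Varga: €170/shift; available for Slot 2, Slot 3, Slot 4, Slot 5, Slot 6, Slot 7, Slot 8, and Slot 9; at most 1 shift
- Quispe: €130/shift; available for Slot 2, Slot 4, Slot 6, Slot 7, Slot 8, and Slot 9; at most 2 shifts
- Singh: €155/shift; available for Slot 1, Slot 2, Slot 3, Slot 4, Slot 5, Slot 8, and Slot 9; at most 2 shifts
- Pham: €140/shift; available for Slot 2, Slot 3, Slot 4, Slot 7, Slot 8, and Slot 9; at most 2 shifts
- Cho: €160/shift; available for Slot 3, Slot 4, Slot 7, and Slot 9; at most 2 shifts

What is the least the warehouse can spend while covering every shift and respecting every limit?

€1640

Picking the cheapest available picker for each shift independently would cost €1515, but that ignores the shift limits.
An optimal schedule: Slot 1→Nakamura, Slot 2→Singh, Slot 3→Singh, Slot 4→Pham+Cho, Slot 5→Nakamura+Varga, Slot 6→Quispe, Slot 7→Pham, Slot 8→Quispe, Slot 9→Cho.
Total: 150 + 155 + 155 + 140 + 160 + 150 + 170 + 130 + 140 + 130 + 160 = €1640.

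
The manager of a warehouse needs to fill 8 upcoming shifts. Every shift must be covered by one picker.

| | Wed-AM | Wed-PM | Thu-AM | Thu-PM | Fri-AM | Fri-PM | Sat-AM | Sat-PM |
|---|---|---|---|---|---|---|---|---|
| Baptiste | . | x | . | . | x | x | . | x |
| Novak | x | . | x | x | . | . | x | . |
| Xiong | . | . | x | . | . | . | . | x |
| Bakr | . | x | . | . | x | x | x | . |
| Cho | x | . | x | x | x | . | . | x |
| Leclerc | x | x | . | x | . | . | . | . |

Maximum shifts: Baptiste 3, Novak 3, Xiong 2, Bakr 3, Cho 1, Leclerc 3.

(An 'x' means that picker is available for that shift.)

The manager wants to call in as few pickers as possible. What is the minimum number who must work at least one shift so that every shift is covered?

3

8 slots to fill and no one can take more than 3, so at least ⌈8/3⌉ = 3 pickers are needed.
Baptiste, Novak, and Xiong alone can cover everything: Wed-AM→Novak, Wed-PM→Baptiste, Thu-AM→Xiong, Thu-PM→Novak, Fri-AM→Baptiste, Fri-PM→Baptiste, Sat-AM→Novak, Sat-PM→Xiong.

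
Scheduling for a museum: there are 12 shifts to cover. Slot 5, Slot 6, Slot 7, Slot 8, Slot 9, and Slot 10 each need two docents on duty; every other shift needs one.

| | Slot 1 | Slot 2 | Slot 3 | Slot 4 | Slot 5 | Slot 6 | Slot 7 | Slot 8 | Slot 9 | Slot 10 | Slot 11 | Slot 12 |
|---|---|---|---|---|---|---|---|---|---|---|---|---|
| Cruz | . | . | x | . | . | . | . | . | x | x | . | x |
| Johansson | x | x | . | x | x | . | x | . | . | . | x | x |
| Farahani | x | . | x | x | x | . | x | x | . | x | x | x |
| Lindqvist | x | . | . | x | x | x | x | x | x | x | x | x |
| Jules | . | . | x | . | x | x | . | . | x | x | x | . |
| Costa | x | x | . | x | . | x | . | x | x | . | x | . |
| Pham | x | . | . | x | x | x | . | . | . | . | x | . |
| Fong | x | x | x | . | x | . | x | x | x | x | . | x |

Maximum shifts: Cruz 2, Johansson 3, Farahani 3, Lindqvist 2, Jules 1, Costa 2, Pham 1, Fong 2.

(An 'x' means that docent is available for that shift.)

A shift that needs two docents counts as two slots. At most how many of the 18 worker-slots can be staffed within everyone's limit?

16

Total capacity across all docents is 2+3+3+2+1+2+1+2 = 16, and 18 slots are needed, so at most 16 can be filled.
An assignment achieving 16: Slot 1→Costa, Slot 2→Johansson, Slot 3→Cruz, Slot 4→Johansson, Slot 5→Pham, Slot 6→Lindqvist+Jules, Slot 7→Johansson+Farahani, Slot 8→Farahani+Lindqvist, Slot 9→Cruz+Costa, Slot 10→Farahani+Fong, Slot 12→Fong.
Loads: Cruz 2/2, Johansson 3/3, Farahani 3/3, Lindqvist 2/2, Jules 1/1, Costa 2/2, Pham 1/1, Fong 2/2.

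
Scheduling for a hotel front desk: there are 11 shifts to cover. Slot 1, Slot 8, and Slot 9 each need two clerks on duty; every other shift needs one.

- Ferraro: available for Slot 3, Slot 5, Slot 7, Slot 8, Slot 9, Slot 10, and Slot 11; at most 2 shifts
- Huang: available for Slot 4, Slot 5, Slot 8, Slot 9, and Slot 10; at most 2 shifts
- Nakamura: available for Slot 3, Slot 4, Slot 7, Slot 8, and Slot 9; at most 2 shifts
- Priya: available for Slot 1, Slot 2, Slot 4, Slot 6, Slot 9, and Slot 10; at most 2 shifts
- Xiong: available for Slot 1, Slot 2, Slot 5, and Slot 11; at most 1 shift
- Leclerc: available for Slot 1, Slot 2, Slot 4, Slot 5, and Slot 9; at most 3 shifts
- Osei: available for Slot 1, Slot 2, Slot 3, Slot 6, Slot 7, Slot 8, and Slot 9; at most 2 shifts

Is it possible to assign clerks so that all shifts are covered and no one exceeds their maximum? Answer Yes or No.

Yes

One valid schedule: Slot 1→Xiong+Leclerc, Slot 2→Priya, Slot 3→Ferraro, Slot 4→Huang, Slot 5→Leclerc, Slot 6→Priya, Slot 7→Nakamura, Slot 8→Nakamura+Osei, Slot 9→Leclerc+Osei, Slot 10→Huang, Slot 11→Ferraro.
Loads: Ferraro 2/2, Huang 2/2, Nakamura 2/2, Priya 2/2, Xiong 1/1, Leclerc 3/3, Osei 2/2 — all within limits.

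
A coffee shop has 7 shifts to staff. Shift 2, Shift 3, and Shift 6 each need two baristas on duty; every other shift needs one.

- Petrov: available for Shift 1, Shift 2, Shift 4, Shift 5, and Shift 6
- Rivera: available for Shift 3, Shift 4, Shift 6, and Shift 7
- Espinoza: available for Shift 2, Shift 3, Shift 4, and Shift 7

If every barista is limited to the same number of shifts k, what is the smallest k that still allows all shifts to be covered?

4

With 3 baristas and 10 worker-slots to fill, someone must work at least ⌈10/3⌉ = 4 shifts, so k ≥ 4.
k = 4 works: Shift 1→Petrov, Shift 2→Petrov+Espinoza, Shift 3→Rivera+Espinoza, Shift 4→Rivera, Shift 5→Petrov, Shift 6→Petrov+Rivera, Shift 7→Rivera.
Loads: Petrov 4, Rivera 4, Espinoza 2 — all ≤ 4.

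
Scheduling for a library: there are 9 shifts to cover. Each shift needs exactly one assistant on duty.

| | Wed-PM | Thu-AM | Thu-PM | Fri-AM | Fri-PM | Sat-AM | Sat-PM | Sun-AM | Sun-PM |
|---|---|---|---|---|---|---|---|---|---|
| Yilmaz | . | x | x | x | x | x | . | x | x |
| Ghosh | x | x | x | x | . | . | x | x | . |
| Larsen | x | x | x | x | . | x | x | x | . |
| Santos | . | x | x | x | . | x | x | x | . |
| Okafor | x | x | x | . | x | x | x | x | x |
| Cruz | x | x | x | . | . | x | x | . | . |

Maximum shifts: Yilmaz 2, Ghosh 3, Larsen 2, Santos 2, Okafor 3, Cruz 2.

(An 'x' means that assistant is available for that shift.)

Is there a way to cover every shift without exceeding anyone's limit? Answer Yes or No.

Yes

One valid schedule: Wed-PM→Ghosh, Thu-AM→Santos, Thu-PM→Santos, Fri-AM→Ghosh, Fri-PM→Yilmaz, Sat-AM→Larsen, Sat-PM→Ghosh, Sun-AM→Larsen, Sun-PM→Yilmaz.
Loads: Yilmaz 2/2, Ghosh 3/3, Larsen 2/2, Santos 2/2, Okafor 0/3, Cruz 0/2 — all within limits.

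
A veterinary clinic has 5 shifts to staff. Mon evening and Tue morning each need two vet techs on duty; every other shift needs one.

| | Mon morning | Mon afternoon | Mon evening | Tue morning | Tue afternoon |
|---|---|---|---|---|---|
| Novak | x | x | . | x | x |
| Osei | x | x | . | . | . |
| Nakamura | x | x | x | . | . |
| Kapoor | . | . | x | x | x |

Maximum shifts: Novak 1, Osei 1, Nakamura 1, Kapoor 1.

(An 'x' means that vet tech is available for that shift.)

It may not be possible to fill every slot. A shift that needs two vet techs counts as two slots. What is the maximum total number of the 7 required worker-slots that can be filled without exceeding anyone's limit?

Total capacity across all vet techs is 1+1+1+1 = 4, and 7 slots are needed, so at most 4 can be filled.
An assignment achieving 4: Mon morning→Osei, Mon evening→Nakamura+Kapoor, Tue morning→Novak.
Loads: Novak 1/1, Osei 1/1, Nakamura 1/1, Kapoor 1/1.

4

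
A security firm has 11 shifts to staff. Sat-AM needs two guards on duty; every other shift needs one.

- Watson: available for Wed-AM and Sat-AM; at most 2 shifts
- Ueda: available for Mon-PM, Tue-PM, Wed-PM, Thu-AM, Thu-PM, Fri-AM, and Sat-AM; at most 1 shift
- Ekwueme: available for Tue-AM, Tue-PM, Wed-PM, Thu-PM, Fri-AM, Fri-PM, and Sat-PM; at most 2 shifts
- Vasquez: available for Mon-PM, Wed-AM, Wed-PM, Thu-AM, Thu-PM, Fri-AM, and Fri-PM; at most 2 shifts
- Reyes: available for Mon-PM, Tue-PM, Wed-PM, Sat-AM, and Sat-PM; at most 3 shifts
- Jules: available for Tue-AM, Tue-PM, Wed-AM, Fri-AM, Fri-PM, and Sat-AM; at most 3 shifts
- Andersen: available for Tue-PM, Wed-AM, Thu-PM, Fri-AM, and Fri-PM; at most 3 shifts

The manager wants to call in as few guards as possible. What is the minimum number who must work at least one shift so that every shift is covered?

5

12 slots to fill and no one can take more than 3, so at least ⌈12/3⌉ = 4 guards are needed.
Any 4 guards together have capacity at most 3+3+3+2 = 11 < 12 slots, so 4 can never suffice.
Watson, Ueda, Reyes, Jules, and Andersen alone can cover everything: Mon-PM→Reyes, Tue-AM→Jules, Tue-PM→Andersen, Wed-AM→Watson, Wed-PM→Reyes, Thu-AM→Ueda, Thu-PM→Andersen, Fri-AM→Andersen, Fri-PM→Jules, Sat-AM→Watson+Jules, Sat-PM→Reyes.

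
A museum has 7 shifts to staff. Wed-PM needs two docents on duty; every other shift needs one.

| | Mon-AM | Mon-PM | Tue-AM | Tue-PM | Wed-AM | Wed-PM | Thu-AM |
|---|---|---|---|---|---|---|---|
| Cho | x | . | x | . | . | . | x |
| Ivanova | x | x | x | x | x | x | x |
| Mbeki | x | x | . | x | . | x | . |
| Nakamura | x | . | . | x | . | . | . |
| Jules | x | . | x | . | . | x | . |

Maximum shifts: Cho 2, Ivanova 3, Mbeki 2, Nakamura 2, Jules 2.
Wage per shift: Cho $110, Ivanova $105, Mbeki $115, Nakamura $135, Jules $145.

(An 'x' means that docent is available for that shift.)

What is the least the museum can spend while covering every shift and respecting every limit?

$900

Wed-AM can only be covered by Ivanova, so that assignment is forced.
Picking the cheapest available docent for each shift independently would cost $850, but that ignores the shift limits.
An optimal schedule: Mon-AM→Nakamura, Mon-PM→Ivanova, Tue-AM→Cho, Tue-PM→Mbeki, Wed-AM→Ivanova, Wed-PM→Ivanova+Mbeki, Thu-AM→Cho.
Total: 135 + 105 + 110 + 115 + 105 + 105 + 115 + 110 = $900.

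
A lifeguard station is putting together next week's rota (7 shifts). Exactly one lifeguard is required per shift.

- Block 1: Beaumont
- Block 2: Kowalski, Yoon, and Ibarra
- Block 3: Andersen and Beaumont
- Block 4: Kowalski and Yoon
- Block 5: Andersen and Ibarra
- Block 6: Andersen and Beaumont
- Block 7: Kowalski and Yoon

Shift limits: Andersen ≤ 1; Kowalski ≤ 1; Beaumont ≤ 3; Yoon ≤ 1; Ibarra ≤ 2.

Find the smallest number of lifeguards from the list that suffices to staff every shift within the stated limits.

7 slots to fill and no one can take more than 3, so at least ⌈7/3⌉ = 3 lifeguards are needed.
Any 3 lifeguards together have capacity at most 3+2+1 = 6 < 7 slots, so 3 can never suffice.
Kowalski, Beaumont, Yoon, and Ibarra alone can cover everything: Block 1→Beaumont, Block 2→Ibarra, Block 3→Beaumont, Block 4→Kowalski, Block 5→Ibarra, Block 6→Beaumont, Block 7→Yoon.

4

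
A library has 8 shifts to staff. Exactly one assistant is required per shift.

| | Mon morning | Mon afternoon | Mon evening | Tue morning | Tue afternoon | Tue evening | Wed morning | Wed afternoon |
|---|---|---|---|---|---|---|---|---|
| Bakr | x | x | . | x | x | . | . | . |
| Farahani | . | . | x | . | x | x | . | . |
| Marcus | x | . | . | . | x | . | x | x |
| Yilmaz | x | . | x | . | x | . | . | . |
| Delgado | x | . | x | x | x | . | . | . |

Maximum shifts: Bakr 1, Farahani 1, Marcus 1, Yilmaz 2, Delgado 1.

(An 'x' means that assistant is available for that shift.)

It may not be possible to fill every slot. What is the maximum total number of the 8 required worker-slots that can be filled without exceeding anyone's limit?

6

Total capacity across all assistants is 1+1+1+2+1 = 6, and 8 slots are needed, so at most 6 can be filled.
An assignment achieving 6: Mon morning→Yilmaz, Mon afternoon→Bakr, Mon evening→Yilmaz, Tue morning→Delgado, Tue evening→Farahani, Wed morning→Marcus.
Loads: Bakr 1/1, Farahani 1/1, Marcus 1/1, Yilmaz 2/2, Delgado 1/1.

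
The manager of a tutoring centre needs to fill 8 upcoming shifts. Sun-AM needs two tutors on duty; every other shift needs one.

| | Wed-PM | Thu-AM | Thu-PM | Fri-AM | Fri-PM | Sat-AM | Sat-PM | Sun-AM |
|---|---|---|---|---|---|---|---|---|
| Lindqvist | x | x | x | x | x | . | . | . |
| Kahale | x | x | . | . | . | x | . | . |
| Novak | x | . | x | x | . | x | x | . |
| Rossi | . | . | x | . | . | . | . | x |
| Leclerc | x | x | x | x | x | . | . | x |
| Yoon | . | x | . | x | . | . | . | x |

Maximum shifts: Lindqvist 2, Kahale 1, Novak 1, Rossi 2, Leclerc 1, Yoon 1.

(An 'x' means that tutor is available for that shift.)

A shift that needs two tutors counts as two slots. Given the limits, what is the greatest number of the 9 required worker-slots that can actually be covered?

8

Total capacity across all tutors is 2+1+1+2+1+1 = 8, and 9 slots are needed, so at most 8 can be filled.
An assignment achieving 8: Wed-PM→Lindqvist, Thu-AM→Yoon, Thu-PM→Rossi, Fri-PM→Lindqvist, Sat-AM→Kahale, Sat-PM→Novak, Sun-AM→Rossi+Leclerc.
Loads: Lindqvist 2/2, Kahale 1/1, Novak 1/1, Rossi 2/2, Leclerc 1/1, Yoon 1/1.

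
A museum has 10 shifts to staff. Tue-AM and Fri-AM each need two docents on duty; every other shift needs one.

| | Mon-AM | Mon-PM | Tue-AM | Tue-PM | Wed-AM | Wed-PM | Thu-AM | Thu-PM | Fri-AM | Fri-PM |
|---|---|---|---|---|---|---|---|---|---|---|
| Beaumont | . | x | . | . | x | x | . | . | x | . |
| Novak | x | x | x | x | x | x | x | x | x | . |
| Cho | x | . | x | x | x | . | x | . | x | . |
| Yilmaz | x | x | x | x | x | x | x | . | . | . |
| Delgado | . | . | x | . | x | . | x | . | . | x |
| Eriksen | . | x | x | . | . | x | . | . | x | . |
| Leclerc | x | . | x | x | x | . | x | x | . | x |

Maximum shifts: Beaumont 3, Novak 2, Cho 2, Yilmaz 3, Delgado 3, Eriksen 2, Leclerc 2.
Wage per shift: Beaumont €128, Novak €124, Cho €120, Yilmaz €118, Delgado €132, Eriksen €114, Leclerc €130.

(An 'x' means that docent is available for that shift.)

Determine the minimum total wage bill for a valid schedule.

€1456

Picking the cheapest available docent for each shift independently would cost €1420, but that ignores the shift limits.
An optimal schedule: Mon-AM→Yilmaz, Mon-PM→Eriksen, Tue-AM→Cho+Novak, Tue-PM→Yilmaz, Wed-AM→Beaumont, Wed-PM→Eriksen, Thu-AM→Yilmaz, Thu-PM→Novak, Fri-AM→Cho+Beaumont, Fri-PM→Leclerc.
Total: 118 + 114 + 120 + 124 + 118 + 128 + 114 + 118 + 124 + 120 + 128 + 130 = €1456.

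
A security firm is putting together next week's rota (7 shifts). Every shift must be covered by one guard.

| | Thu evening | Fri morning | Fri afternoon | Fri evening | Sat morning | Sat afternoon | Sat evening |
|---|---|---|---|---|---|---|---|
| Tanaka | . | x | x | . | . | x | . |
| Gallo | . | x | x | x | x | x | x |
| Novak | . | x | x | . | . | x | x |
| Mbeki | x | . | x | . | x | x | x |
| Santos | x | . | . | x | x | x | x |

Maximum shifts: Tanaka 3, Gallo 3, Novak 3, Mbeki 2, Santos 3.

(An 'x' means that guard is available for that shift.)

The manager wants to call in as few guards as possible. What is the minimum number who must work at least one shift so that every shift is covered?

7 slots to fill and no one can take more than 3, so at least ⌈7/3⌉ = 3 guards are needed.
Tanaka, Gallo, and Mbeki alone can cover everything: Thu evening→Mbeki, Fri morning→Tanaka, Fri afternoon→Tanaka, Fri evening→Gallo, Sat morning→Gallo, Sat afternoon→Tanaka, Sat evening→Gallo.

3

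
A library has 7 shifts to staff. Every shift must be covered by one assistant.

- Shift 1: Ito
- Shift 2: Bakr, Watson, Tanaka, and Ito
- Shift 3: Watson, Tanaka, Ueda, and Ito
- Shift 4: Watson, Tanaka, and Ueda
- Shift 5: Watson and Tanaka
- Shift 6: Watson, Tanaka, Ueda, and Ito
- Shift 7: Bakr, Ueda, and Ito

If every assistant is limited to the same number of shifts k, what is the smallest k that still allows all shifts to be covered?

With 5 assistants and 7 worker-slots to fill, someone must work at least ⌈7/5⌉ = 2 shifts, so k ≥ 2.
k = 2 works: Shift 1→Ito, Shift 2→Bakr, Shift 3→Tanaka, Shift 4→Watson, Shift 5→Watson, Shift 6→Tanaka, Shift 7→Bakr.
Loads: Bakr 2, Watson 2, Tanaka 2, Ueda 0, Ito 1 — all ≤ 2.

2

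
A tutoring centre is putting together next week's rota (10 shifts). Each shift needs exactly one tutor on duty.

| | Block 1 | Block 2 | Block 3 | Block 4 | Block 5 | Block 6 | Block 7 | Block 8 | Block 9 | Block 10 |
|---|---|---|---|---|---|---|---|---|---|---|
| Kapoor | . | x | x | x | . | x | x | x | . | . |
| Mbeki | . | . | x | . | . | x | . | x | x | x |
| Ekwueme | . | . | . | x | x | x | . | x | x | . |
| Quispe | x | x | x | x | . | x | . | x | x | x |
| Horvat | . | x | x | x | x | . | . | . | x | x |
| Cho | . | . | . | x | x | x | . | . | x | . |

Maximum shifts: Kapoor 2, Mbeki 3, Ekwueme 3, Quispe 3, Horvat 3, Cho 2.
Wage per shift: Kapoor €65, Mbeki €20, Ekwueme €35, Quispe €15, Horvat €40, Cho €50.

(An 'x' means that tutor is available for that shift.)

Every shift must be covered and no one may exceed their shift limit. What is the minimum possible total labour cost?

€275

Block 1 can only be covered by Quispe, so that assignment is forced.
Block 7 can only be covered by Kapoor, so that assignment is forced.
Picking the cheapest available tutor for each shift independently would cost €220, but that ignores the shift limits.
An optimal schedule: Block 1→Quispe, Block 2→Quispe, Block 3→Mbeki, Block 4→Ekwueme, Block 5→Ekwueme, Block 6→Mbeki, Block 7→Kapoor, Block 8→Mbeki, Block 9→Ekwueme, Block 10→Quispe.
Total: 15 + 15 + 20 + 35 + 35 + 20 + 65 + 20 + 35 + 15 = €275.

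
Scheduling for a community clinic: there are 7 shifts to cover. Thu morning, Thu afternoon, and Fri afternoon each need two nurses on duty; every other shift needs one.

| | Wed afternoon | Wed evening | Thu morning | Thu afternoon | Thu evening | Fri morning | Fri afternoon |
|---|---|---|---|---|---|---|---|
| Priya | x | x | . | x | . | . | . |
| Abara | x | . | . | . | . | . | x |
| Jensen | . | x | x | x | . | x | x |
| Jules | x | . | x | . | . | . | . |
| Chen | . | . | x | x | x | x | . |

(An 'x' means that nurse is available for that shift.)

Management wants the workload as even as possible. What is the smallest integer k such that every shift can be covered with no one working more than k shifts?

With 5 nurses and 10 worker-slots to fill, someone must work at least ⌈10/5⌉ = 2 shifts, so k ≥ 2.
k = 2 fails: Shifts {Thu morning, Thu afternoon, Thu evening, Fri morning, Fri afternoon} need 8 worker-slots in total, but the nurses available for any of those shifts (Priya, Abara, Jensen, Jules, and Chen) can supply at most 7 among them. So no valid schedule exists.
k = 3 works: Wed afternoon→Priya, Wed evening→Priya, Thu morning→Jensen+Jules, Thu afternoon→Priya+Chen, Thu evening→Chen, Fri morning→Jensen, Fri afternoon→Abara+Jensen.
Loads: Priya 3, Abara 1, Jensen 3, Jules 1, Chen 2 — all ≤ 3.

3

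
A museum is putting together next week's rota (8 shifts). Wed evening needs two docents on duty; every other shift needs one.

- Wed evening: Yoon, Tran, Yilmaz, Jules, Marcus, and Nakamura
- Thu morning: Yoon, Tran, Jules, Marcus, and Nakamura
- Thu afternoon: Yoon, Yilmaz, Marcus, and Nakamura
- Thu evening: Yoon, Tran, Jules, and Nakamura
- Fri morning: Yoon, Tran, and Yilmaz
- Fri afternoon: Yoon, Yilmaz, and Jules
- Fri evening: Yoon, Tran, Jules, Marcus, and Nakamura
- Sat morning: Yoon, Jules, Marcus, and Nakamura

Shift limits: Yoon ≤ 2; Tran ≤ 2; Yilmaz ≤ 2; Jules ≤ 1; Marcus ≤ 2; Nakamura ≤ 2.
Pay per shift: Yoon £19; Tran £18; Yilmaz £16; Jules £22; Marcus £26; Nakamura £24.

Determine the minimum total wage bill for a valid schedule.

£176

Picking the cheapest available docent for each shift independently would cost £155, but that ignores the shift limits.
An optimal schedule: Wed evening→Jules+Nakamura, Thu morning→Tran, Thu afternoon→Yoon, Thu evening→Tran, Fri morning→Yilmaz, Fri afternoon→Yilmaz, Fri evening→Nakamura, Sat morning→Yoon.
Total: 22 + 24 + 18 + 19 + 18 + 16 + 16 + 24 + 19 = £176.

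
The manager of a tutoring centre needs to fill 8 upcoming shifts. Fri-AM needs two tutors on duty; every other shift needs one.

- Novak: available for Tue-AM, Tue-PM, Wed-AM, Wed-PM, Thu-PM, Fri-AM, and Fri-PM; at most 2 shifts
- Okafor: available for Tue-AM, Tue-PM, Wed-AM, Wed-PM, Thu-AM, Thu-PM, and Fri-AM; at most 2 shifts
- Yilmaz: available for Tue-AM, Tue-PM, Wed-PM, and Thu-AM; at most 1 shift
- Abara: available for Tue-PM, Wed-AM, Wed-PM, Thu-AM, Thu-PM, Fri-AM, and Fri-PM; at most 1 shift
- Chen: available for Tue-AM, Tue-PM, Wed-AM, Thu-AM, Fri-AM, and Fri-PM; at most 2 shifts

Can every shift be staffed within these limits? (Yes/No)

Total capacity is 2+2+1+1+2 = 8 but 9 worker-slots are needed — infeasible.

No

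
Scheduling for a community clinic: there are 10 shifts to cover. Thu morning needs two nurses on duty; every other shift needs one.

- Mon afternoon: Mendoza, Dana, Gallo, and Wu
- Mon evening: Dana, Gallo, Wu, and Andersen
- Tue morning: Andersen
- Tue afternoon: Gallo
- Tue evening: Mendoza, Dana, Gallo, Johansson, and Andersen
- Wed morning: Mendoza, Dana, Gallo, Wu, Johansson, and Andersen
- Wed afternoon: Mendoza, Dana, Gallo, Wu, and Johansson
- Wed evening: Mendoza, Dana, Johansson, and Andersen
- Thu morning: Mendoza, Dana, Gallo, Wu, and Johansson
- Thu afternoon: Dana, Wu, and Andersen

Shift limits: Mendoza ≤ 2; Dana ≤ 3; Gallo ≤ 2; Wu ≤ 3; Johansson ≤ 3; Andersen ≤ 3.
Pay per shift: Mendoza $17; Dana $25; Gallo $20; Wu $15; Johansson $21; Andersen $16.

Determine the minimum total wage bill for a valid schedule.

$188

Tue morning can only be covered by Andersen, so that assignment is forced.
Tue afternoon can only be covered by Gallo, so that assignment is forced.
Picking the cheapest available nurse for each shift independently would cost $175, but that ignores the shift limits.
An optimal schedule: Mon afternoon→Wu, Mon evening→Wu, Tue morning→Andersen, Tue afternoon→Gallo, Tue evening→Andersen, Wed morning→Mendoza, Wed afternoon→Mendoza, Wed evening→Andersen, Thu morning→Gallo+Johansson, Thu afternoon→Wu.
Total: 15 + 15 + 16 + 20 + 16 + 17 + 17 + 16 + 20 + 21 + 15 = $188.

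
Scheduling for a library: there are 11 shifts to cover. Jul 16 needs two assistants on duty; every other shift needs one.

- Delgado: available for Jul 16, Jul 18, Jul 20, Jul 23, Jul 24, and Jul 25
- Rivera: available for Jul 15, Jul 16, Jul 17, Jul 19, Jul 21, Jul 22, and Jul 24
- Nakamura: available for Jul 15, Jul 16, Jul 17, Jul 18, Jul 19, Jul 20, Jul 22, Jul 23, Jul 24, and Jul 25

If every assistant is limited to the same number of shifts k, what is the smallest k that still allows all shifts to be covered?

With 3 assistants and 12 worker-slots to fill, someone must work at least ⌈12/3⌉ = 4 shifts, so k ≥ 4.
k = 4 works: Jul 15→Rivera, Jul 16→Delgado+Nakamura, Jul 17→Rivera, Jul 18→Delgado, Jul 19→Rivera, Jul 20→Delgado, Jul 21→Rivera, Jul 22→Nakamura, Jul 23→Delgado, Jul 24→Nakamura, Jul 25→Nakamura.
Loads: Delgado 4, Rivera 4, Nakamura 4 — all ≤ 4.

4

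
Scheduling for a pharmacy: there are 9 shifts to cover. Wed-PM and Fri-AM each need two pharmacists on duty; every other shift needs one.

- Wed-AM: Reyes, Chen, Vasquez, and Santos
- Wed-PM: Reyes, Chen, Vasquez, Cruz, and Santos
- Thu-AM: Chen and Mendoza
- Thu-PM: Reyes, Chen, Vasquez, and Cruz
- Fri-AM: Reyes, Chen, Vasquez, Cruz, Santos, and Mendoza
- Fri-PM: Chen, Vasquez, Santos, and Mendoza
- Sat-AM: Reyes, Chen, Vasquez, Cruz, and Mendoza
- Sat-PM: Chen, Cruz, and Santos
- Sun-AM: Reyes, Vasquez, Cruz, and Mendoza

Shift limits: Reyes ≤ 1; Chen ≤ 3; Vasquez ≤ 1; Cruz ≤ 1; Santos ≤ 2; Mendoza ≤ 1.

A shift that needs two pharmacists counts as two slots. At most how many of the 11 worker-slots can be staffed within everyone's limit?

9

Total capacity across all pharmacists is 1+3+1+1+2+1 = 9, and 11 slots are needed, so at most 9 can be filled.
An assignment achieving 9: Wed-AM→Reyes, Wed-PM→Santos, Thu-AM→Chen, Thu-PM→Chen, Fri-AM→Santos, Fri-PM→Vasquez, Sat-AM→Mendoza, Sat-PM→Chen, Sun-AM→Cruz.
Loads: Reyes 1/1, Chen 3/3, Vasquez 1/1, Cruz 1/1, Santos 2/2, Mendoza 1/1.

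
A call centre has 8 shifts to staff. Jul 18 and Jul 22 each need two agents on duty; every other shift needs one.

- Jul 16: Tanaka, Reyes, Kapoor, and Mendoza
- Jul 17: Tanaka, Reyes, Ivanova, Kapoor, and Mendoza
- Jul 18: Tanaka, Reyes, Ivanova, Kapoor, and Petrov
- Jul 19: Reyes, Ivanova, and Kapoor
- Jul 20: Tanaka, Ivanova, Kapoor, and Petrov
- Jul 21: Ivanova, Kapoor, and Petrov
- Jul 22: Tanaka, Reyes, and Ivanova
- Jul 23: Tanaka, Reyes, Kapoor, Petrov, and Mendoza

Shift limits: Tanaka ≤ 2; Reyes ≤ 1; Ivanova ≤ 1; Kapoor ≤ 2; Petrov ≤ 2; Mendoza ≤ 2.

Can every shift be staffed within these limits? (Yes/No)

Yes

One valid schedule: Jul 16→Tanaka, Jul 17→Mendoza, Jul 18→Kapoor+Petrov, Jul 19→Reyes, Jul 20→Petrov, Jul 21→Kapoor, Jul 22→Tanaka+Ivanova, Jul 23→Mendoza.
Loads: Tanaka 2/2, Reyes 1/1, Ivanova 1/1, Kapoor 2/2, Petrov 2/2, Mendoza 2/2 — all within limits.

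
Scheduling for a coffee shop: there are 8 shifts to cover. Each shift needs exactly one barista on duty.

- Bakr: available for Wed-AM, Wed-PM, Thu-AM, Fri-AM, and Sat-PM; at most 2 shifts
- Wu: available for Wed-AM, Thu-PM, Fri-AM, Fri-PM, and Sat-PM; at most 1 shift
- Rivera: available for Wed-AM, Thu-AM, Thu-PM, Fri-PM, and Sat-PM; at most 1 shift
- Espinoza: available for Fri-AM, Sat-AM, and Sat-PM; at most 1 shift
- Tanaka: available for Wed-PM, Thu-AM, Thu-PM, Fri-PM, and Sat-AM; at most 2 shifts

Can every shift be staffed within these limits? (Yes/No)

Total capacity is 2+1+1+1+2 = 7 but 8 worker-slots are needed — infeasible.

No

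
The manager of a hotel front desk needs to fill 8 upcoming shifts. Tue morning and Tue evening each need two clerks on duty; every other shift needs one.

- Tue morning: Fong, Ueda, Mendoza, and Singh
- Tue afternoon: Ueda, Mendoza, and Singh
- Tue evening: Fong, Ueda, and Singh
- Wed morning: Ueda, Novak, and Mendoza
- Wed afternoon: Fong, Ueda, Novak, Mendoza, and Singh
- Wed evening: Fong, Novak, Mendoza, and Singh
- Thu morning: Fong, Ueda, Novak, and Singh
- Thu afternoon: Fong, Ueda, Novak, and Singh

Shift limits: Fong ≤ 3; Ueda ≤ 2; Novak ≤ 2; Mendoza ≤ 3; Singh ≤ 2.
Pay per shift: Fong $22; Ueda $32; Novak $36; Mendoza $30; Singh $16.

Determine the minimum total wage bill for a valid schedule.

$252

Picking the cheapest available clerk for each shift independently would cost $186, but that ignores the shift limits.
An optimal schedule: Tue morning→Mendoza+Ueda, Tue afternoon→Singh, Tue evening→Singh+Fong, Wed morning→Mendoza, Wed afternoon→Mendoza, Wed evening→Fong, Thu morning→Fong, Thu afternoon→Ueda.
Total: 30 + 32 + 16 + 16 + 22 + 30 + 30 + 22 + 22 + 32 = $252.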